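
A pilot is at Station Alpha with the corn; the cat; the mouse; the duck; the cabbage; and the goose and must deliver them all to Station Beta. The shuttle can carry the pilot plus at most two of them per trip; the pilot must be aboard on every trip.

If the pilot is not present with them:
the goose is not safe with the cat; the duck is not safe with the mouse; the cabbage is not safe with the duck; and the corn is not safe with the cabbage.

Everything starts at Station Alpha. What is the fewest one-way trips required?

impossible

Whatever the first load, the items left behind include a forbidden pair without the pilot. No opening move is safe, so no plan exists.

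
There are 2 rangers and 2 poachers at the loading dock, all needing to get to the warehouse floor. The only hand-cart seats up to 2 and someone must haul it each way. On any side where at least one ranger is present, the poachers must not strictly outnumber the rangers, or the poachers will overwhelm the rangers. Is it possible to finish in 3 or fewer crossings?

No

Counting alone: each trip to the warehouse floor takes at most 2 across and each return brings at least 1 back, so after t trips out (and t−1 returns) at most 2t − (t−1) of the 4 are across; that first reaches 4 at t = 3, so at least 5 crossings are needed.
Since 3 < 5, 3 crossings cannot be enough. (The shortest complete plan in fact takes 5:)
1. 2 poachers → the warehouse floor.  (the loading dock: 2R 0P; the warehouse floor: 0R 2P)
2. 1 poacher ← the loading dock.  (the loading dock: 2R 1P; the warehouse floor: 0R 1P)
3. 2 rangers → the warehouse floor.  (the loading dock: 0R 1P; the warehouse floor: 2R 1P)
4. 1 poacher ← the loading dock.  (the loading dock: 0R 2P; the warehouse floor: 2R 0P)
5. 2 poachers → the warehouse floor.  (the loading dock: 0R 0P; the warehouse floor: 2R 2P)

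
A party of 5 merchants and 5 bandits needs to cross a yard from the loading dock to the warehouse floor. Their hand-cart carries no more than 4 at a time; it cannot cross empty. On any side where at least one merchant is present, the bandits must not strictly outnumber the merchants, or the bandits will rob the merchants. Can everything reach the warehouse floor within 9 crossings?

Yes

Yes — this plan uses 7 crossings (≤ 9):
1. 2 bandits → the warehouse floor.  (the loading dock: 5M 3B; the warehouse floor: 0M 2B)
2. 1 bandit ← the loading dock.  (the loading dock: 5M 4B; the warehouse floor: 0M 1B)
3. 4 bandits → the warehouse floor.  (the loading dock: 5M 0B; the warehouse floor: 0M 5B)
4. 1 bandit ← the loading dock.  (the loading dock: 5M 1B; the warehouse floor: 0M 4B)
5. 4 merchants → the warehouse floor.  (the loading dock: 1M 1B; the warehouse floor: 4M 4B)
6. 1 merchant and 1 bandit ← the loading dock.  (the loading dock: 2M 2B; the warehouse floor: 3M 3B)
7. 2 merchants and 2 bandits → the warehouse floor.  (the loading dock: 0M 0B; the warehouse floor: 5M 5B)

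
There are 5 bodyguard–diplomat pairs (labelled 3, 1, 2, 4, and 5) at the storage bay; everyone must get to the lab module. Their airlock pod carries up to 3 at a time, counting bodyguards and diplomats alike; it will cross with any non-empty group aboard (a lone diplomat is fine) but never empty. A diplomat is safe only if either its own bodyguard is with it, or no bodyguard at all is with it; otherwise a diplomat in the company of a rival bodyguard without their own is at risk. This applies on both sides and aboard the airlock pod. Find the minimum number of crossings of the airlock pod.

Counting alone: each trip to the lab module takes at most 3 across and each return brings at least 1 back, so after t trips out (and t−1 returns) at most 3t − (t−1) of the 10 are across; that first reaches 10 at t = 5, so at least 9 crossings are needed.
The safety rule pushes this higher. Following every safe sequence of crossings, the most of the 10 that can be at the lab module as the airlock pod arrives there on crossing 9 is 9 — never all 10.
So no plan with fewer than 11 crossings exists, and this one achieves 11:
1. bodyguard 3 and diplomat 3 cross → the lab module.
2. bodyguard 3 crosses ← the storage bay.
3. diplomat 1, diplomat 2, and diplomat 4 cross → the lab module.
4. diplomat 3 crosses ← the storage bay.
5. bodyguard 1, bodyguard 2, and bodyguard 4 cross → the lab module.
6. bodyguard 1 and diplomat 1 cross ← the storage bay.
7. bodyguard 1, bodyguard 3, and bodyguard 5 cross → the lab module.
8. diplomat 2 crosses ← the storage bay.
9. diplomat 1 and diplomat 3 cross → the lab module.
10. diplomat 3 crosses ← the storage bay.
11. diplomat 2, diplomat 3, and diplomat 5 cross → the lab module.

11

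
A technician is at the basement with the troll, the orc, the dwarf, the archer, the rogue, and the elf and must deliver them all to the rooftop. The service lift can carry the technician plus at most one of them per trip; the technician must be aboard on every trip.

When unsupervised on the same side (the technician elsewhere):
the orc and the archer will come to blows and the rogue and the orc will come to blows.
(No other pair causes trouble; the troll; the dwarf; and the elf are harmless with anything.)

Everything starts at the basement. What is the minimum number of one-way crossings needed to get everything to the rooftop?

Counting alone: the technician can take at most 1 across per trip to the rooftop, so moving all 6 needs at least 6 loaded trips out, with a return between consecutive ones — at least 11 crossings.
The safety rule pushes this higher. Following every safe sequence of crossings, the most of the 6 that can be at the rooftop as the service lift arrives there on crossing 11 is 5 — never all 6.
So no plan with fewer than 13 crossings exists, and this one achieves 13:
1. Technician goes to the rooftop with the orc.  [the basement: the archer, the dwarf, the elf, the rogue, the troll | the rooftop: the orc]
2. Technician goes back to the basement alone.  [the basement: the archer, the dwarf, the elf, the rogue, the troll | the rooftop: the orc]
3. Technician goes to the rooftop with the troll.  [the basement: the archer, the dwarf, the elf, the rogue | the rooftop: the orc, the troll]
4. Technician goes back to the basement alone.  [the basement: the archer, the dwarf, the elf, the rogue | the rooftop: the orc, the troll]
5. Technician goes to the rooftop with the dwarf.  [the basement: the archer, the elf, the rogue | the rooftop: the dwarf, the orc, the troll]
6. Technician goes back to the basement alone.  [the basement: the archer, the elf, the rogue | the rooftop: the dwarf, the orc, the troll]
7. Technician goes to the rooftop with the archer.  [the basement: the elf, the rogue | the rooftop: the archer, the dwarf, the orc, the troll]
8. Technician goes back to the basement with the orc.  [the basement: the elf, the orc, the rogue | the rooftop: the archer, the dwarf, the troll]
9. Technician goes to the rooftop with the rogue.  [the basement: the elf, the orc | the rooftop: the archer, the dwarf, the rogue, the troll]
10. Technician goes back to the basement alone.  [the basement: the elf, the orc | the rooftop: the archer, the dwarf, the rogue, the troll]
11. Technician goes to the rooftop with the elf.  [the basement: the orc | the rooftop: the archer, the dwarf, the elf, the rogue, the troll]
12. Technician goes back to the basement alone.  [the basement: the orc | the rooftop: the archer, the dwarf, the elf, the rogue, the troll]
13. Technician goes to the rooftop with the orc.  [the basement: — | the rooftop: the archer, the dwarf, the elf, the orc, the rogue, the troll]

13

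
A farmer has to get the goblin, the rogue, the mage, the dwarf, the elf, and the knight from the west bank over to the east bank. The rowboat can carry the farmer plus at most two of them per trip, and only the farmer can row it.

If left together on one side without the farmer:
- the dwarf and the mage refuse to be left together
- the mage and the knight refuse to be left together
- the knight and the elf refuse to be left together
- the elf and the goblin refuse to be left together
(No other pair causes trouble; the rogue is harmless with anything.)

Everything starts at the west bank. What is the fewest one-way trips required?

Counting alone: the farmer can take at most 2 across per trip to the east bank, so moving all 6 needs at least 3 loaded trips out, with a return between consecutive ones — at least 5 crossings.
The safety rule pushes this higher. Following every safe sequence of crossings, the most of the 6 that can be at the east bank as the rowboat arrives there on crossing 5 is 5 — never all 6.
So no plan with fewer than 7 crossings exists, and this one achieves 7:
1. Farmer goes to the east bank with the elf and the mage.  [the west bank: the dwarf, the goblin, the knight, the rogue | the east bank: the elf, the mage]
2. Farmer goes back to the west bank alone.  [the west bank: the dwarf, the goblin, the knight, the rogue | the east bank: the elf, the mage]
3. Farmer goes to the east bank with the goblin and the rogue.  [the west bank: the dwarf, the knight | the east bank: the elf, the goblin, the mage, the rogue]
4. Farmer goes back to the west bank with the elf.  [the west bank: the dwarf, the elf, the knight | the east bank: the goblin, the mage, the rogue]
5. Farmer goes to the east bank with the dwarf and the knight.  [the west bank: the elf | the east bank: the dwarf, the goblin, the knight, the mage, the rogue]
6. Farmer goes back to the west bank with the mage.  [the west bank: the elf, the mage | the east bank: the dwarf, the goblin, the knight, the rogue]
7. Farmer goes to the east bank with the elf and the mage.  [the west bank: — | the east bank: the dwarf, the elf, the goblin, the knight, the mage, the rogue]

7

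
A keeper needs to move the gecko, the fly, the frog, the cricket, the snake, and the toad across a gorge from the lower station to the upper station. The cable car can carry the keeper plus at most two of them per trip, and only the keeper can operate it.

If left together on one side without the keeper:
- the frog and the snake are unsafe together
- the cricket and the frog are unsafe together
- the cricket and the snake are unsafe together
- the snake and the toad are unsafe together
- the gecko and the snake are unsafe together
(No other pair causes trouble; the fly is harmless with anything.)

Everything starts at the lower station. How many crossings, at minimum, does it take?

9

Counting alone: the keeper can take at most 2 across per trip to the upper station, so moving all 6 needs at least 3 loaded trips out, with a return between consecutive ones — at least 5 crossings.
The safety rule pushes this higher. Following every safe sequence of crossings, the most of the 6 that can be at the upper station as the cable car arrives there on crossings 5, 7 is 4, 5 respectively — never all 6.
So no plan with fewer than 9 crossings exists, and this one achieves 9:
1. Keeper goes to the upper station with the frog and the snake.
2. Keeper goes back to the lower station with the frog.
3. Keeper goes to the upper station with the frog and the gecko.
4. Keeper goes back to the lower station with the snake.
5. Keeper goes to the upper station with the fly and the snake.
6. Keeper goes back to the lower station with the snake.
7. Keeper goes to the upper station with the cricket and the toad.
8. Keeper goes back to the lower station with the frog.
9. Keeper goes to the upper station with the frog and the snake.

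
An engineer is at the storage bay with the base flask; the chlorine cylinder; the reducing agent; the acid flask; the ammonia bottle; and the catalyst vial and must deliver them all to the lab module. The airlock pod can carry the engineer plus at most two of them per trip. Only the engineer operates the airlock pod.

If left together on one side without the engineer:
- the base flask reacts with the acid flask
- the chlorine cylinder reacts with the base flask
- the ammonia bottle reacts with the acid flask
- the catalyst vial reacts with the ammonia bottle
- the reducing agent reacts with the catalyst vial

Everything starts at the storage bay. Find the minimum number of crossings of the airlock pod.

Whatever the first load, the items left behind include a forbidden pair without the engineer. No opening move is safe, so no plan exists.

impossible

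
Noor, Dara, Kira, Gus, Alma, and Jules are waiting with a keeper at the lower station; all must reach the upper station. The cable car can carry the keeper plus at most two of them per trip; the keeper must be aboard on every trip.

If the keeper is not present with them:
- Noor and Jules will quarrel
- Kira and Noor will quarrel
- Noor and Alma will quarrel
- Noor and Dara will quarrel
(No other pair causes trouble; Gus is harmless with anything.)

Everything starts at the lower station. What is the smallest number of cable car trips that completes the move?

7

Counting alone: the keeper can take at most 2 across per trip to the upper station, so moving all 6 needs at least 3 loaded trips out, with a return between consecutive ones — at least 5 crossings.
The safety rule pushes this higher. Following every safe sequence of crossings, the most of the 6 that can be at the upper station as the cable car arrives there on crossing 5 is 5 — never all 6.
So no plan with fewer than 7 crossings exists, and this one achieves 7:
1. Keeper goes to the upper station with Noor.  [the lower station: Alma, Dara, Gus, Jules, Kira | the upper station: Noor]
2. Keeper goes back to the lower station alone.  [the lower station: Alma, Dara, Gus, Jules, Kira | the upper station: Noor]
3. Keeper goes to the upper station with Dara and Kira.  [the lower station: Alma, Gus, Jules | the upper station: Dara, Kira, Noor]
4. Keeper goes back to the lower station with Noor.  [the lower station: Alma, Gus, Jules, Noor | the upper station: Dara, Kira]
5. Keeper goes to the upper station with Alma and Jules.  [the lower station: Gus, Noor | the upper station: Alma, Dara, Jules, Kira]
6. Keeper goes back to the lower station alone.  [the lower station: Gus, Noor | the upper station: Alma, Dara, Jules, Kira]
7. Keeper goes to the upper station with Gus and Noor.  [the lower station: — | the upper station: Alma, Dara, Gus, Jules, Kira, Noor]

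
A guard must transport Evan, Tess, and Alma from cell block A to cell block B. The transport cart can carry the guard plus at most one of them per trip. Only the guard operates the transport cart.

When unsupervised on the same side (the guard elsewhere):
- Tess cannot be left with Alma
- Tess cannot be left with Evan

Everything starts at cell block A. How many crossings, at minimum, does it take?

Counting alone: the guard can take at most 1 across per trip to cell block B, so moving all 3 needs at least 3 loaded trips out, with a return between consecutive ones — at least 5 crossings.
The safety rule pushes this higher. Following every safe sequence of crossings, the most of the 3 that can be at cell block B as the transport cart arrives there on crossing 5 is 2 — never all 3.
So no plan with fewer than 7 crossings exists, and this one achieves 7:
1. Guard goes to cell block B with Tess.  [cell block A: Alma, Evan | cell block B: Tess]
2. Guard goes back to cell block A alone.  [cell block A: Alma, Evan | cell block B: Tess]
3. Guard goes to cell block B with Evan.  [cell block A: Alma | cell block B: Evan, Tess]
4. Guard goes back to cell block A with Tess.  [cell block A: Alma, Tess | cell block B: Evan]
5. Guard goes to cell block B with Alma.  [cell block A: Tess | cell block B: Alma, Evan]
6. Guard goes back to cell block A alone.  [cell block A: Tess | cell block B: Alma, Evan]
7. Guard goes to cell block B with Tess.  [cell block A: — | cell block B: Alma, Evan, Tess]

7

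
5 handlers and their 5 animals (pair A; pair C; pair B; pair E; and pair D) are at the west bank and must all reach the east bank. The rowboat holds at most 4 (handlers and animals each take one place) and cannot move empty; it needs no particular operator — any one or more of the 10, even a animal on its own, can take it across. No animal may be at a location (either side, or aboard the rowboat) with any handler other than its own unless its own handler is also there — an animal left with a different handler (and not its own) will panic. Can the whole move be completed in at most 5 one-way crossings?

No

Counting alone: each trip to the east bank takes at most 4 across and each return brings at least 1 back, so after t trips out (and t−1 returns) at most 4t − (t−1) of the 10 are across; that first reaches 10 at t = 3, so at least 5 crossings are needed.
The safety rule pushes this higher. Following every safe sequence of crossings, the most of the 10 that can be at the east bank as the rowboat arrives there on crossing 5 is 9 — never all 10.
So the move cannot be finished within 5 crossings. (The shortest complete plan takes 7:)
1. animal A and handler A cross → the east bank.
2. handler A crosses ← the west bank.
3. animal B, animal C, animal D, and animal E cross → the east bank.
4. animal A crosses ← the west bank.
5. handler B, handler C, handler D, and handler E cross → the east bank.
6. animal C and handler C cross ← the west bank.
7. animal A, animal C, handler A, and handler C cross → the east bank.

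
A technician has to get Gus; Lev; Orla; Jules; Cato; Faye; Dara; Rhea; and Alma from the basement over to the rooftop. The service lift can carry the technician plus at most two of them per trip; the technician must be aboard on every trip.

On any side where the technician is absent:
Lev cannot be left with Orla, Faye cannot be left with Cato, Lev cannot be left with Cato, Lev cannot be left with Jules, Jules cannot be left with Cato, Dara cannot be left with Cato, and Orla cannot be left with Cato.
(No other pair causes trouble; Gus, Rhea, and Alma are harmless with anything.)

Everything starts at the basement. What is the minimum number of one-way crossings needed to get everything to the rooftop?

15

Counting alone: the technician can take at most 2 across per trip to the rooftop, so moving all 9 needs at least 5 loaded trips out, with a return between consecutive ones — at least 9 crossings.
The safety rule pushes this higher. Following every safe sequence of crossings, the most of the 9 that can be at the rooftop as the service lift arrives there on crossings 9, 11, 13 is 6, 7, 8 respectively — never all 9.
So no plan with fewer than 15 crossings exists, and this one achieves 15:
1. Technician goes to the rooftop with Cato and Lev.  [the basement: Alma, Dara, Faye, Gus, Jules, Orla, Rhea | the rooftop: Cato, Lev]
2. Technician goes back to the basement with Lev.  [the basement: Alma, Dara, Faye, Gus, Jules, Lev, Orla, Rhea | the rooftop: Cato]
3. Technician goes to the rooftop with Gus and Lev.  [the basement: Alma, Dara, Faye, Jules, Orla, Rhea | the rooftop: Cato, Gus, Lev]
4. Technician goes back to the basement with Lev.  [the basement: Alma, Dara, Faye, Jules, Lev, Orla, Rhea | the rooftop: Cato, Gus]
5. Technician goes to the rooftop with Faye and Lev.  [the basement: Alma, Dara, Jules, Orla, Rhea | the rooftop: Cato, Faye, Gus, Lev]
6. Technician goes back to the basement with Cato.  [the basement: Alma, Cato, Dara, Jules, Orla, Rhea | the rooftop: Faye, Gus, Lev]
7. Technician goes to the rooftop with Cato and Dara.  [the basement: Alma, Jules, Orla, Rhea | the rooftop: Cato, Dara, Faye, Gus, Lev]
8. Technician goes back to the basement with Cato.  [the basement: Alma, Cato, Jules, Orla, Rhea | the rooftop: Dara, Faye, Gus, Lev]
9. Technician goes to the rooftop with Jules and Orla.  [the basement: Alma, Cato, Rhea | the rooftop: Dara, Faye, Gus, Jules, Lev, Orla]
10. Technician goes back to the basement with Lev.  [the basement: Alma, Cato, Lev, Rhea | the rooftop: Dara, Faye, Gus, Jules, Orla]
11. Technician goes to the rooftop with Lev and Rhea.  [the basement: Alma, Cato | the rooftop: Dara, Faye, Gus, Jules, Lev, Orla, Rhea]
12. Technician goes back to the basement with Lev.  [the basement: Alma, Cato, Lev | the rooftop: Dara, Faye, Gus, Jules, Orla, Rhea]
13. Technician goes to the rooftop with Alma and Lev.  [the basement: Cato | the rooftop: Alma, Dara, Faye, Gus, Jules, Lev, Orla, Rhea]
14. Technician goes back to the basement with Lev.  [the basement: Cato, Lev | the rooftop: Alma, Dara, Faye, Gus, Jules, Orla, Rhea]
15. Technician goes to the rooftop with Cato and Lev.  [the basement: — | the rooftop: Alma, Cato, Dara, Faye, Gus, Jules, Lev, Orla, Rhea]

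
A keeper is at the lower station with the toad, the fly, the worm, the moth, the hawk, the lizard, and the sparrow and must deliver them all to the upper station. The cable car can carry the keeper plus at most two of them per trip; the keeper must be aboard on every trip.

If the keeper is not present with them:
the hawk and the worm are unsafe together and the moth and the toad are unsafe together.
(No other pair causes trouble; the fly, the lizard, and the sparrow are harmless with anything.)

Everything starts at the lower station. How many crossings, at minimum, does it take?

Counting alone: the keeper can take at most 2 across per trip to the upper station, so moving all 7 needs at least 4 loaded trips out, with a return between consecutive ones — at least 7 crossings.
The plan below uses exactly 7 crossings, so it is optimal:
1. Keeper goes to the upper station with the toad and the worm.  [the lower station: the fly, the hawk, the lizard, the moth, the sparrow | the upper station: the toad, the worm]
2. Keeper goes back to the lower station alone.  [the lower station: the fly, the hawk, the lizard, the moth, the sparrow | the upper station: the toad, the worm]
3. Keeper goes to the upper station with the fly.  [the lower station: the hawk, the lizard, the moth, the sparrow | the upper station: the fly, the toad, the worm]
4. Keeper goes back to the lower station alone.  [the lower station: the hawk, the lizard, the moth, the sparrow | the upper station: the fly, the toad, the worm]
5. Keeper goes to the upper station with the lizard and the sparrow.  [the lower station: the hawk, the moth | the upper station: the fly, the lizard, the sparrow, the toad, the worm]
6. Keeper goes back to the lower station alone.  [the lower station: the hawk, the moth | the upper station: the fly, the lizard, the sparrow, the toad, the worm]
7. Keeper goes to the upper station with the hawk and the moth.  [the lower station: — | the upper station: the fly, the hawk, the lizard, the moth, the sparrow, the toad, the worm]

7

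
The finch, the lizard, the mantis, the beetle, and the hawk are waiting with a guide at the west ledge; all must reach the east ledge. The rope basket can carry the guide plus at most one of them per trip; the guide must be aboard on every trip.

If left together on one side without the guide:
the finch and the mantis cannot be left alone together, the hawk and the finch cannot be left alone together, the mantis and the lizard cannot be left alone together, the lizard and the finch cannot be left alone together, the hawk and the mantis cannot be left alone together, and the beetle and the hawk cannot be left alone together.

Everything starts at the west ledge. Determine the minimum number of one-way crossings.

Whatever the first load, the items left behind include a forbidden pair without the guide. No opening move is safe, so no plan exists.

impossible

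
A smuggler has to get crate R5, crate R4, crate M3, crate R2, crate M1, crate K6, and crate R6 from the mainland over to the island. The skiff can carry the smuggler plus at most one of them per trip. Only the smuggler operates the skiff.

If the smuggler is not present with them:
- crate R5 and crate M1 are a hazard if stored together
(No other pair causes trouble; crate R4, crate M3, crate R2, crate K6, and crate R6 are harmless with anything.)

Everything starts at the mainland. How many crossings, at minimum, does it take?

13

Counting alone: the smuggler can take at most 1 across per trip to the island, so moving all 7 needs at least 7 loaded trips out, with a return between consecutive ones — at least 13 crossings.
The plan below uses exactly 13 crossings, so it is optimal:
1. Smuggler goes to the island with crate R5.  [the mainland: crate K6, crate M1, crate M3, crate R2, crate R4, crate R6 | the island: crate R5]
2. Smuggler goes back to the mainland alone.  [the mainland: crate K6, crate M1, crate M3, crate R2, crate R4, crate R6 | the island: crate R5]
3. Smuggler goes to the island with crate R4.  [the mainland: crate K6, crate M1, crate M3, crate R2, crate R6 | the island: crate R4, crate R5]
4. Smuggler goes back to the mainland alone.  [the mainland: crate K6, crate M1, crate M3, crate R2, crate R6 | the island: crate R4, crate R5]
5. Smuggler goes to the island with crate M3.  [the mainland: crate K6, crate M1, crate R2, crate R6 | the island: crate M3, crate R4, crate R5]
6. Smuggler goes back to the mainland alone.  [the mainland: crate K6, crate M1, crate R2, crate R6 | the island: crate M3, crate R4, crate R5]
7. Smuggler goes to the island with crate R2.  [the mainland: crate K6, crate M1, crate R6 | the island: crate M3, crate R2, crate R4, crate R5]
8. Smuggler goes back to the mainland alone.  [the mainland: crate K6, crate M1, crate R6 | the island: crate M3, crate R2, crate R4, crate R5]
9. Smuggler goes to the island with crate K6.  [the mainland: crate M1, crate R6 | the island: crate K6, crate M3, crate R2, crate R4, crate R5]
10. Smuggler goes back to the mainland alone.  [the mainland: crate M1, crate R6 | the island: crate K6, crate M3, crate R2, crate R4, crate R5]
11. Smuggler goes to the island with crate R6.  [the mainland: crate M1 | the island: crate K6, crate M3, crate R2, crate R4, crate R5, crate R6]
12. Smuggler goes back to the mainland alone.  [the mainland: crate M1 | the island: crate K6, crate M3, crate R2, crate R4, crate R5, crate R6]
13. Smuggler goes to the island with crate M1.  [the mainland: — | the island: crate K6, crate M1, crate M3, crate R2, crate R4, crate R5, crate R6]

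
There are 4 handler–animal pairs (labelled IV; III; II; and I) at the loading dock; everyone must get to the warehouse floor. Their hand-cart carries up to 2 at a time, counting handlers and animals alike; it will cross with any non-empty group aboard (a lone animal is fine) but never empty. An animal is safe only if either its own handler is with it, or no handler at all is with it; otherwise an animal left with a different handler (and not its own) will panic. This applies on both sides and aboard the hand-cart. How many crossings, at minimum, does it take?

Following every safe sequence of crossings from the start, the most of the 8 that can be at the warehouse floor as the hand-cart arrives there on crossings 1, 3, 5 is 2, 3, 4 respectively; the best ever achieved is 4 of 8.
From crossing 7 on, no configuration arises that was not already reachable earlier: only 44 distinct safe configurations (who is on which side, and where the hand-cart is) can ever be reached, none of them has everyone across, and every continuation just revisits them. So no valid plan exists.

impossible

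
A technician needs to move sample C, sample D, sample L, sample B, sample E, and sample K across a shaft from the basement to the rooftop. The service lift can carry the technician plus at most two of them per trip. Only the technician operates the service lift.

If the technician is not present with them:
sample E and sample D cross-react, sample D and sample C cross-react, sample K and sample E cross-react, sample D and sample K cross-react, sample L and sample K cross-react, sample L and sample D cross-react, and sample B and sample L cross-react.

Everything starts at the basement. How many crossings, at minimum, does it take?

impossible

Whatever the first load, the items left behind include a forbidden pair without the technician. No opening move is safe, so no plan exists.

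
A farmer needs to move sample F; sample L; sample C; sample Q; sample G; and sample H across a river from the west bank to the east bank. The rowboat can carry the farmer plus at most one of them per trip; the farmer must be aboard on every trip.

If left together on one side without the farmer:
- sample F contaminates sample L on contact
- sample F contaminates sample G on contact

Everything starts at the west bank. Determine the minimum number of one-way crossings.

Counting alone: the farmer can take at most 1 across per trip to the east bank, so moving all 6 needs at least 6 loaded trips out, with a return between consecutive ones — at least 11 crossings.
The safety rule pushes this higher. Following every safe sequence of crossings, the most of the 6 that can be at the east bank as the rowboat arrives there on crossing 11 is 5 — never all 6.
So no plan with fewer than 13 crossings exists, and this one achieves 13:
1. Farmer goes to the east bank with sample F.
2. Farmer goes back to the west bank alone.
3. Farmer goes to the east bank with sample L.
4. Farmer goes back to the west bank with sample F.
5. Farmer goes to the east bank with sample G.
6. Farmer goes back to the west bank alone.
7. Farmer goes to the east bank with sample C.
8. Farmer goes back to the west bank alone.
9. Farmer goes to the east bank with sample Q.
10. Farmer goes back to the west bank alone.
11. Farmer goes to the east bank with sample H.
12. Farmer goes back to the west bank alone.
13. Farmer goes to the east bank with sample F.

13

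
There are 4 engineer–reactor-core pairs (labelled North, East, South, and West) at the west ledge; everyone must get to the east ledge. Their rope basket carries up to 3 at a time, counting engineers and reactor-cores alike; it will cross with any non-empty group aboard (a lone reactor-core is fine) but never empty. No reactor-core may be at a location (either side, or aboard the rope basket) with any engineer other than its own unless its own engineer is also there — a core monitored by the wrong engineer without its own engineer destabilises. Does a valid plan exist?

Yes

1. engineer North and reactor-core North cross → the east ledge.
2. engineer North crosses ← the west ledge.
3. engineer East, engineer North, and reactor-core East cross → the east ledge.
4. engineer North and reactor-core North cross ← the west ledge.
5. engineer North, engineer South, and engineer West cross → the east ledge.
6. reactor-core East crosses ← the west ledge.
7. reactor-core East and reactor-core North cross → the east ledge.
8. reactor-core North crosses ← the west ledge.
9. reactor-core North, reactor-core South, and reactor-core West cross → the east ledge.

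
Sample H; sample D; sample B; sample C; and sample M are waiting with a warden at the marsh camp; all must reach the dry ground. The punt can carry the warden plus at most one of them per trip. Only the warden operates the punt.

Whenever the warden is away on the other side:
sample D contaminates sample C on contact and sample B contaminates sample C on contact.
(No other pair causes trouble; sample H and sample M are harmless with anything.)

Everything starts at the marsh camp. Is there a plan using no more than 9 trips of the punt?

Counting alone: the warden can take at most 1 across per trip to the dry ground, so moving all 5 needs at least 5 loaded trips out, with a return between consecutive ones — at least 9 crossings.
The safety rule pushes this higher. Following every safe sequence of crossings, the most of the 5 that can be at the dry ground as the punt arrives there on crossing 9 is 4 — never all 5.
So the move cannot be finished within 9 crossings. (The shortest complete plan takes 11:)
1. Warden goes to the dry ground with sample C.
2. Warden goes back to the marsh camp alone.
3. Warden goes to the dry ground with sample H.
4. Warden goes back to the marsh camp alone.
5. Warden goes to the dry ground with sample D.
6. Warden goes back to the marsh camp with sample C.
7. Warden goes to the dry ground with sample B.
8. Warden goes back to the marsh camp alone.
9. Warden goes to the dry ground with sample M.
10. Warden goes back to the marsh camp alone.
11. Warden goes to the dry ground with sample C.

No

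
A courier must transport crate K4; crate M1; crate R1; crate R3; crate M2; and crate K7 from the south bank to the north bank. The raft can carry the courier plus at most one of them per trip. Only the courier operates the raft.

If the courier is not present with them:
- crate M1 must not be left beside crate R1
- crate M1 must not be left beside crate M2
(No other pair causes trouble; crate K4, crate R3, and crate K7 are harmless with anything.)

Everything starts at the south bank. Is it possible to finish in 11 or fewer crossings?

Counting alone: the courier can take at most 1 across per trip to the north bank, so moving all 6 needs at least 6 loaded trips out, with a return between consecutive ones — at least 11 crossings.
The safety rule pushes this higher. Following every safe sequence of crossings, the most of the 6 that can be at the north bank as the raft arrives there on crossing 11 is 5 — never all 6.
So the move cannot be finished within 11 crossings. (The shortest complete plan takes 13:)
1. Courier goes to the north bank with crate M1.
2. Courier goes back to the south bank alone.
3. Courier goes to the north bank with crate K4.
4. Courier goes back to the south bank alone.
5. Courier goes to the north bank with crate R1.
6. Courier goes back to the south bank with crate M1.
7. Courier goes to the north bank with crate M2.
8. Courier goes back to the south bank alone.
9. Courier goes to the north bank with crate R3.
10. Courier goes back to the south bank alone.
11. Courier goes to the north bank with crate K7.
12. Courier goes back to the south bank alone.
13. Courier goes to the north bank with crate M1.

No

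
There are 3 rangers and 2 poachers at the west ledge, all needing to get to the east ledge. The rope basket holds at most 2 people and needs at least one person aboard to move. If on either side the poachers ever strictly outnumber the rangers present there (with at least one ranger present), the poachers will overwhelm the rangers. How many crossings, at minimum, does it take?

7

Counting alone: each trip to the east ledge takes at most 2 across and each return brings at least 1 back, so after t trips out (and t−1 returns) at most 2t − (t−1) of the 5 are across; that first reaches 5 at t = 4, so at least 7 crossings are needed.
The plan below uses exactly 7 crossings, so it is optimal:
1. 2 poachers → the east ledge.  (the west ledge: 3R 0P; the east ledge: 0R 2P)
2. 1 poacher ← the west ledge.  (the west ledge: 3R 1P; the east ledge: 0R 1P)
3. 2 rangers → the east ledge.  (the west ledge: 1R 1P; the east ledge: 2R 1P)
4. 1 ranger ← the west ledge.  (the west ledge: 2R 1P; the east ledge: 1R 1P)
5. 1 ranger and 1 poacher → the east ledge.  (the west ledge: 1R 0P; the east ledge: 2R 2P)
6. 1 poacher ← the west ledge.  (the west ledge: 1R 1P; the east ledge: 2R 1P)
7. 1 ranger and 1 poacher → the east ledge.  (the west ledge: 0R 0P; the east ledge: 3R 2P)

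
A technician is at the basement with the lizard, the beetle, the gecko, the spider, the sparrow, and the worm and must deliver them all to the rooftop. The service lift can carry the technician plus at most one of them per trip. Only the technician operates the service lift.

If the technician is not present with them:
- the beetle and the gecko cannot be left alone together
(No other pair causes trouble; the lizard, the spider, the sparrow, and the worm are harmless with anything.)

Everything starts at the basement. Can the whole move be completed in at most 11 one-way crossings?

Yes

Yes — this plan uses 11 crossings (≤ 11):
1. Technician goes to the rooftop with the beetle.
2. Technician goes back to the basement alone.
3. Technician goes to the rooftop with the lizard.
4. Technician goes back to the basement alone.
5. Technician goes to the rooftop with the spider.
6. Technician goes back to the basement alone.
7. Technician goes to the rooftop with the sparrow.
8. Technician goes back to the basement alone.
9. Technician goes to the rooftop with the worm.
10. Technician goes back to the basement alone.
11. Technician goes to the rooftop with the gecko.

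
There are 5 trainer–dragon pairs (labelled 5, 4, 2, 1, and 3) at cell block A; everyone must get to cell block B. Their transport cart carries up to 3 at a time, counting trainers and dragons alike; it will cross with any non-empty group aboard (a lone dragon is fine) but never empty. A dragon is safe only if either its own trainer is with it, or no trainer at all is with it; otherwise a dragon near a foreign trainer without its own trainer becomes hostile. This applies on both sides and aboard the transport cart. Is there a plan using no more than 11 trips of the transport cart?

Yes

Yes — this plan uses 11 crossings (≤ 11):
1. dragon 5 and trainer 5 cross → cell block B.
2. trainer 5 crosses ← cell block A.
3. dragon 1, dragon 2, and dragon 4 cross → cell block B.
4. dragon 5 crosses ← cell block A.
5. trainer 1, trainer 2, and trainer 4 cross → cell block B.
6. dragon 4 and trainer 4 cross ← cell block A.
7. trainer 3, trainer 4, and trainer 5 cross → cell block B.
8. dragon 2 crosses ← cell block A.
9. dragon 4 and dragon 5 cross → cell block B.
10. dragon 5 crosses ← cell block A.
11. dragon 2, dragon 3, and dragon 5 cross → cell block B.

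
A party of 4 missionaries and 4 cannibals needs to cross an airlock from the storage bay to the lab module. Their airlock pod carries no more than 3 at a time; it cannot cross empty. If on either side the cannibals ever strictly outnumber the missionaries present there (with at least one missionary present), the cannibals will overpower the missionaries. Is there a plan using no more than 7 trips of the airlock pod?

No

Counting alone: each trip to the lab module takes at most 3 across and each return brings at least 1 back, so after t trips out (and t−1 returns) at most 3t − (t−1) of the 8 are across; that first reaches 8 at t = 4, so at least 7 crossings are needed.
The safety rule pushes this higher. Following every safe sequence of crossings, the most of the 8 that can be at the lab module as the airlock pod arrives there on crossing 7 is 7 — never all 8.
So the move cannot be finished within 7 crossings. (The shortest complete plan takes 9:)
1. 2 cannibals → the lab module.  (the storage bay: 4M 2C; the lab module: 0M 2C)
2. 1 cannibal ← the storage bay.  (the storage bay: 4M 3C; the lab module: 0M 1C)
3. 3 cannibals → the lab module.  (the storage bay: 4M 0C; the lab module: 0M 4C)
4. 1 cannibal ← the storage bay.  (the storage bay: 4M 1C; the lab module: 0M 3C)
5. 3 missionaries → the lab module.  (the storage bay: 1M 1C; the lab module: 3M 3C)
6. 1 missionary and 1 cannibal ← the storage bay.  (the storage bay: 2M 2C; the lab module: 2M 2C)
7. 2 missionaries → the lab module.  (the storage bay: 0M 2C; the lab module: 4M 2C)
8. 1 cannibal ← the storage bay.  (the storage bay: 0M 3C; the lab module: 4M 1C)
9. 3 cannibals → the lab module.  (the storage bay: 0M 0C; the lab module: 4M 4C)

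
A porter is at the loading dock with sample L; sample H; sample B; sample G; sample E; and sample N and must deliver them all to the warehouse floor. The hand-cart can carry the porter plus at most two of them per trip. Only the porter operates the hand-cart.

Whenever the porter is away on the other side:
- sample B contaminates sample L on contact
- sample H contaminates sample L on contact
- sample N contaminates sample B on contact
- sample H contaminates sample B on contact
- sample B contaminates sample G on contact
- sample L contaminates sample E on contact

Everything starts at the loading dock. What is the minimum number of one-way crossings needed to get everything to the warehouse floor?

Counting alone: the porter can take at most 2 across per trip to the warehouse floor, so moving all 6 needs at least 3 loaded trips out, with a return between consecutive ones — at least 5 crossings.
The safety rule pushes this higher. Following every safe sequence of crossings, the most of the 6 that can be at the warehouse floor as the hand-cart arrives there on crossings 5, 7 is 4, 5 respectively — never all 6.
So no plan with fewer than 9 crossings exists, and this one achieves 9:
1. Porter goes to the warehouse floor with sample B and sample L.  [the loading dock: sample E, sample G, sample H, sample N | the warehouse floor: sample B, sample L]
2. Porter goes back to the loading dock with sample L.  [the loading dock: sample E, sample G, sample H, sample L, sample N | the warehouse floor: sample B]
3. Porter goes to the warehouse floor with sample G and sample L.  [the loading dock: sample E, sample H, sample N | the warehouse floor: sample B, sample G, sample L]
4. Porter goes back to the loading dock with sample B.  [the loading dock: sample B, sample E, sample H, sample N | the warehouse floor: sample G, sample L]
5. Porter goes to the warehouse floor with sample H and sample N.  [the loading dock: sample B, sample E | the warehouse floor: sample G, sample H, sample L, sample N]
6. Porter goes back to the loading dock with sample L.  [the loading dock: sample B, sample E, sample L | the warehouse floor: sample G, sample H, sample N]
7. Porter goes to the warehouse floor with sample E and sample L.  [the loading dock: sample B | the warehouse floor: sample E, sample G, sample H, sample L, sample N]
8. Porter goes back to the loading dock with sample L.  [the loading dock: sample B, sample L | the warehouse floor: sample E, sample G, sample H, sample N]
9. Porter goes to the warehouse floor with sample B and sample L.  [the loading dock: — | the warehouse floor: sample B, sample E, sample G, sample H, sample L, sample N]

9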